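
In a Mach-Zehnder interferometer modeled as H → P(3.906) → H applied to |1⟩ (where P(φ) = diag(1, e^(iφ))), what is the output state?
(0.8609 + 0.3461i)|0⟩ + (0.1391 - 0.3461i)|1⟩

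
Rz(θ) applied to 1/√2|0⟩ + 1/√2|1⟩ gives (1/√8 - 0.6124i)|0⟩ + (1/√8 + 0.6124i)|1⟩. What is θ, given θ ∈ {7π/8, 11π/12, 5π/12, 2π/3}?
2π/3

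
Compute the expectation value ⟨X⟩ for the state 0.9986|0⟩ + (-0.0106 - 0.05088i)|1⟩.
-0.02117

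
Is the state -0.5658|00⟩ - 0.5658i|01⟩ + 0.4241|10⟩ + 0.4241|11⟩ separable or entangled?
Entangled

Writing the state as a|00⟩ + b|01⟩ + c|10⟩ + d|11⟩, it is a product state iff ad − bc = 0.
Here (a, b, c, d) = (-0.5658, -0.5658i, 0.4241, 0.4241): ad − bc = (-0.5658)(0.4241) − (-0.5658i)(0.4241) = (-0.24 + 0.24i) ≠ 0, so the state is entangled.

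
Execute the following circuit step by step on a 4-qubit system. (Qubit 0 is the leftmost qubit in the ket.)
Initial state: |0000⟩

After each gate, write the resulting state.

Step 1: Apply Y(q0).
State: i|1000⟩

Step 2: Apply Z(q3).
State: i|1000⟩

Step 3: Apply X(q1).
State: i|1100⟩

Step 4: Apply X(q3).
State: i|1101⟩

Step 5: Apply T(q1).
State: (-1/√2 + (1/√2)i)|1101⟩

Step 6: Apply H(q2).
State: (-1/2 + (1/2)i)|1101⟩ + (-1/2 + (1/2)i)|1111⟩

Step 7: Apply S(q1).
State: (-1/2 - (1/2)i)|1101⟩ + (-1/2 - (1/2)i)|1111⟩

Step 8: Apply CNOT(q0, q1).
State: (-1/2 - (1/2)i)|1001⟩ + (-1/2 - (1/2)i)|1011⟩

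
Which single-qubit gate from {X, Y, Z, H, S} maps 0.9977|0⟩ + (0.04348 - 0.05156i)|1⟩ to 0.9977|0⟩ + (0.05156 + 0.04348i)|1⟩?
S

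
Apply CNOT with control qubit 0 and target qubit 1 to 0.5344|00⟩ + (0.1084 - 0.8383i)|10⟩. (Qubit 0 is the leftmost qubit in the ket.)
0.5344|00⟩ + (0.1084 - 0.8383i)|11⟩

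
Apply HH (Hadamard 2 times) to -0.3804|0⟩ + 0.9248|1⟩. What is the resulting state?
-0.3804|0⟩ + 0.9248|1⟩

H² = I, so an even number of Hadamards cancels: H^2 = I and the state is unchanged.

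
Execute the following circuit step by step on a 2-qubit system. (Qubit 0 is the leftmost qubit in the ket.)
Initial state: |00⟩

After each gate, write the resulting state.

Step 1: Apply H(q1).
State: 1/√2|00⟩ + 1/√2|01⟩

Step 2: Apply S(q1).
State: 1/√2|00⟩ + (1/√2)i|01⟩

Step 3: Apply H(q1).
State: (1/2 + (1/2)i)|00⟩ + (1/2 - (1/2)i)|01⟩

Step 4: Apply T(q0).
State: (1/2 + (1/2)i)|00⟩ + (1/2 - (1/2)i)|01⟩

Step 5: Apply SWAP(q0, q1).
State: (1/2 + (1/2)i)|00⟩ + (1/2 - (1/2)i)|10⟩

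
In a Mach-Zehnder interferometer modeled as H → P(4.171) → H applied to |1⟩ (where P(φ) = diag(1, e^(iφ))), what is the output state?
(0.7577 + 0.4285i)|0⟩ + (0.2423 - 0.4285i)|1⟩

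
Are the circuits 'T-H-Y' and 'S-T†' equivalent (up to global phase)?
No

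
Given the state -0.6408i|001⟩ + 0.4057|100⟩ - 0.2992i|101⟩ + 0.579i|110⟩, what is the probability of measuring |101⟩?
0.08952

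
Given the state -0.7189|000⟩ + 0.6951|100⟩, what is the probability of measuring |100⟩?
0.4832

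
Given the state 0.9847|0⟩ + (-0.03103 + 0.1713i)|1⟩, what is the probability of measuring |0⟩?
0.9696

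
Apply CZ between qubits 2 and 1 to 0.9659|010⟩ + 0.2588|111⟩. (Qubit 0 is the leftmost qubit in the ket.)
0.9659|010⟩ - 0.2588|111⟩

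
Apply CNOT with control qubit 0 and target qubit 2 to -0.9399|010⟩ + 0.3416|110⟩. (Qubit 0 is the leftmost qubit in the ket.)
-0.9399|010⟩ + 0.3416|111⟩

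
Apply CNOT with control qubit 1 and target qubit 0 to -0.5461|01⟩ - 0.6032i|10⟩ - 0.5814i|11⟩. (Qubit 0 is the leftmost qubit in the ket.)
-0.5814i|01⟩ - 0.6032i|10⟩ - 0.5461|11⟩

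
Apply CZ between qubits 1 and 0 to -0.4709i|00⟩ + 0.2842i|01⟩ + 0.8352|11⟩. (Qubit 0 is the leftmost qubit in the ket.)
-0.4709i|00⟩ + 0.2842i|01⟩ - 0.8352|11⟩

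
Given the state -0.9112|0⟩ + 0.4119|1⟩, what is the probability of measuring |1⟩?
0.1697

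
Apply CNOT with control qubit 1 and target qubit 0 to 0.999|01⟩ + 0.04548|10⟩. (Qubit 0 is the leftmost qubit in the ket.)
0.04548|10⟩ + 0.999|11⟩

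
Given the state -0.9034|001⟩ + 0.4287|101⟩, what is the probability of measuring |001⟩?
0.8161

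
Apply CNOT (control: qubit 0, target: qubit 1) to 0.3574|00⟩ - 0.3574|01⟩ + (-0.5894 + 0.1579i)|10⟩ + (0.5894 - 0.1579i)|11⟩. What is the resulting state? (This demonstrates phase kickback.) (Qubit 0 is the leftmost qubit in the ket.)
0.3574|00⟩ - 0.3574|01⟩ + (0.5894 - 0.1579i)|10⟩ + (-0.5894 + 0.1579i)|11⟩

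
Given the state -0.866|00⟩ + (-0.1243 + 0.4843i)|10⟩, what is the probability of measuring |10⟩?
0.25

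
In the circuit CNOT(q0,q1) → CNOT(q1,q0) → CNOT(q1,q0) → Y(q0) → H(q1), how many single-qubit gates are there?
2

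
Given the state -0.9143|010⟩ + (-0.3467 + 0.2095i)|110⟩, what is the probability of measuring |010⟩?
0.8359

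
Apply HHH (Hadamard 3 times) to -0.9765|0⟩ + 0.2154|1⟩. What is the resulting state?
-0.5382|0⟩ - 0.8428|1⟩

H² = I, so H^3 = H: a single Hadamard. With (a, b) = (-0.9765, 0.2154), H gives ((a + b)/√2, (a − b)/√2) = (-0.5382, -0.8428).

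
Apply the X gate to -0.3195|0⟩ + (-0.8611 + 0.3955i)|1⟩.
(-0.8611 + 0.3955i)|0⟩ - 0.3195|1⟩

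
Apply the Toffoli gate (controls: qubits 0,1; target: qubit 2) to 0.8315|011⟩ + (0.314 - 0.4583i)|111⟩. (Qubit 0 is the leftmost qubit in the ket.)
0.8315|011⟩ + (0.314 - 0.4583i)|110⟩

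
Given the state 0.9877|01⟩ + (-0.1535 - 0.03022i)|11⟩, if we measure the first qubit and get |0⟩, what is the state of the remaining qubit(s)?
|1⟩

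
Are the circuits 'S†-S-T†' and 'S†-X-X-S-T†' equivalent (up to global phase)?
Yes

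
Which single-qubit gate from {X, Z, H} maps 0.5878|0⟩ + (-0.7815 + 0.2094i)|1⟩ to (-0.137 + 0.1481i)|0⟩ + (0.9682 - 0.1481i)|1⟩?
H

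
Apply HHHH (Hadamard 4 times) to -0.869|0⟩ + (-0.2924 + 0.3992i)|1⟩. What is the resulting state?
-0.869|0⟩ + (-0.2924 + 0.3992i)|1⟩

H² = I, so an even number of Hadamards cancels: H^4 = I and the state is unchanged.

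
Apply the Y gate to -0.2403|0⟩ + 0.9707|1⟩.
-0.9707i|0⟩ - 0.2403i|1⟩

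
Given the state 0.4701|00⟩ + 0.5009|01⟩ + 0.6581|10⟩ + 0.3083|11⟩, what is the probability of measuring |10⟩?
0.4331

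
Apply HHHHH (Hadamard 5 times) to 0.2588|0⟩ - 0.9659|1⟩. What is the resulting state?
-0.5|0⟩ + 0.866|1⟩

H² = I, so H^5 = H: a single Hadamard. With (a, b) = (0.2588, -0.9659), H gives ((a + b)/√2, (a − b)/√2) = (-0.5, 0.866).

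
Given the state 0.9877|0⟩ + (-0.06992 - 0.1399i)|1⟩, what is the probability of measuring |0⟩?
0.9756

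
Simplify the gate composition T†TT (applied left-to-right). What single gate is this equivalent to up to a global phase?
T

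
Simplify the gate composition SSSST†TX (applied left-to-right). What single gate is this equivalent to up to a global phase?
X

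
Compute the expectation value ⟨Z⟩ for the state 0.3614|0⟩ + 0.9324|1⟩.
-0.7388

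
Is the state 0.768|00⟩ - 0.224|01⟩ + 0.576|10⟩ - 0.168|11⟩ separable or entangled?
Separable

Writing the state as a|00⟩ + b|01⟩ + c|10⟩ + d|11⟩, it is a product state iff ad − bc = 0.
Here (a, b, c, d) = (0.768, -0.224, 0.576, -0.168): ad − bc = (0.768)(-0.168) − (-0.224)(0.576) = 0, so the state is separable.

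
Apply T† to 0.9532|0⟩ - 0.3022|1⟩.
0.9532|0⟩ + (-0.2137 + 0.2137i)|1⟩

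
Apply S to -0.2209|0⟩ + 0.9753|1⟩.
-0.2209|0⟩ + 0.9753i|1⟩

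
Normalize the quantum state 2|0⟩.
|0⟩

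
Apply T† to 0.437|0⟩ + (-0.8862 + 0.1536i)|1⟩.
0.437|0⟩ + (-0.518 + 0.7352i)|1⟩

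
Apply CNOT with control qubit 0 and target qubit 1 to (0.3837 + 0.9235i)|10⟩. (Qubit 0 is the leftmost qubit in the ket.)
(0.3837 + 0.9235i)|11⟩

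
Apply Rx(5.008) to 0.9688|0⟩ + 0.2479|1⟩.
(-0.7785 - 0.1476i)|0⟩ + (-0.1992 - 0.5767i)|1⟩

Rx(5.008) = [[cos(θ/2), −i·sin(θ/2)], [−i·sin(θ/2), cos(θ/2)]]; θ = 5.008, cos(θ/2) ≈ -0.803531, sin(θ/2) ≈ 0.595263.
With a = amp(|0⟩) = 0.9688 and b = amp(|1⟩) = 0.2479:
new amp(|0⟩) = (-0.803531)·a + (-0.595263i)·b = (-0.7785 - 0.1476i)
new amp(|1⟩) = (-0.595263i)·a + (-0.803531)·b = (-0.1992 - 0.5767i)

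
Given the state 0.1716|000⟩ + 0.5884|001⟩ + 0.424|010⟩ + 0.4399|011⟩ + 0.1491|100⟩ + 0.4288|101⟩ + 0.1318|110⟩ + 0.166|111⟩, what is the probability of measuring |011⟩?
0.1935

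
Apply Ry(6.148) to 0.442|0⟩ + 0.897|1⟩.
-0.5016|0⟩ - 0.8651|1⟩

Ry(6.148) = [[cos(θ/2), −sin(θ/2)], [sin(θ/2), cos(θ/2)]]; θ = 6.148, cos(θ/2) ≈ -0.997716, sin(θ/2) ≈ 0.0675412.
With a = amp(|0⟩) = 0.442 and b = amp(|1⟩) = 0.897:
new amp(|0⟩) = (-0.997716)·a + (-0.0675412)·b = -0.5016
new amp(|1⟩) = (0.0675412)·a + (-0.997716)·b = -0.8651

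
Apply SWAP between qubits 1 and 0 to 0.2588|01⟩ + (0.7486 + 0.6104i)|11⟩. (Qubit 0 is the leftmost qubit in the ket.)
0.2588|10⟩ + (0.7486 + 0.6104i)|11⟩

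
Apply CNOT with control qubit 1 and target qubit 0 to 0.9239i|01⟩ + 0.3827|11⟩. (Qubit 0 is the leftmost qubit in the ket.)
0.3827|01⟩ + 0.9239i|11⟩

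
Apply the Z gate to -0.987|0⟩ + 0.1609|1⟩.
-0.987|0⟩ - 0.1609|1⟩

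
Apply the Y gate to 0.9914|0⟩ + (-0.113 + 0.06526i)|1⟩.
(0.06526 + 0.113i)|0⟩ + 0.9914i|1⟩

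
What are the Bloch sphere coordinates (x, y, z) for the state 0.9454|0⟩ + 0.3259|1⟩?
(0.6162, 0, 0.7876)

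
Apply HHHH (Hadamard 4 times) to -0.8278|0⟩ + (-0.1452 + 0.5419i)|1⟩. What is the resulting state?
-0.8278|0⟩ + (-0.1452 + 0.5419i)|1⟩

H² = I, so an even number of Hadamards cancels: H^4 = I and the state is unchanged.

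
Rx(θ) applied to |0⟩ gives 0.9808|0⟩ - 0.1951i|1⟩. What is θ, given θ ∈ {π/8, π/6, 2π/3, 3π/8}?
π/8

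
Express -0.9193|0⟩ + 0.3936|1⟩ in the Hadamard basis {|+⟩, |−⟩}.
-0.3717|+⟩ - 0.9284|−⟩

With |ψ⟩ = α|0⟩ + β|1⟩, the Hadamard-basis coefficients are ⟨+|ψ⟩ = (α + β)/√2 and ⟨−|ψ⟩ = (α − β)/√2.
Here α = -0.9193, β = 0.3936: (α + β)/√2 = -0.3717, (α − β)/√2 = -0.9284.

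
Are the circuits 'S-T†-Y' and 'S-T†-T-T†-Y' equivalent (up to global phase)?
Yes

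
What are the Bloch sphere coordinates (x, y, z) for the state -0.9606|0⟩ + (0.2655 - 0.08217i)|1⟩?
(-0.5101, 0.1579, 0.8455)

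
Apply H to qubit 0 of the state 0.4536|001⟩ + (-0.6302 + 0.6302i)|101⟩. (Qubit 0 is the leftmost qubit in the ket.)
(-0.1249 + 0.4456i)|001⟩ + (0.7664 - 0.4456i)|101⟩

H on qubit 0 mixes each pair of kets that differ only in qubit 0: amplitudes (a, b) of (|…0…⟩, |…1…⟩) become ((a + b)/√2, (a − b)/√2). Kets absent from the input have amplitude 0.
(|001⟩, |101⟩): (a, b) = (0.4536, (-0.6302 + 0.6302i)) → ((-0.1249 + 0.4456i), (0.7664 - 0.4456i))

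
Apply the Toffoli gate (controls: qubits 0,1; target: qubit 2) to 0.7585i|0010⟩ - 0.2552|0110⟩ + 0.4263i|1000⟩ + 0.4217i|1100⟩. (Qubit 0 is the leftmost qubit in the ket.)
0.7585i|0010⟩ - 0.2552|0110⟩ + 0.4263i|1000⟩ + 0.4217i|1110⟩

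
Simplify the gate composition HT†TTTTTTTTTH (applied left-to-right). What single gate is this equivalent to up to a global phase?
I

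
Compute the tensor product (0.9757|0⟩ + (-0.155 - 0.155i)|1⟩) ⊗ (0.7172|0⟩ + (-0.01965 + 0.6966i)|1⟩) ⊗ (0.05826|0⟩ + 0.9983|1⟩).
0.04077|000⟩ + 0.6986|001⟩ + (-0.001117 + 0.0396i)|010⟩ + (-0.01914 + 0.6785i)|011⟩ + (-0.006477 - 0.006477i)|100⟩ + (-0.111 - 0.111i)|101⟩ + (0.006468 - 0.006113i)|110⟩ + (0.1108 - 0.1047i)|111⟩

amp(|b₁b₂…⟩) = product of the factor amplitudes for bits b₁, b₂, …; only kets whose every factor amplitude is nonzero survive.
|000⟩: (0.9757)(0.7172)(0.05826) = 0.04077
|001⟩: (0.9757)(0.7172)(0.9983) = 0.6986
|010⟩: (0.9757)(-0.01965 + 0.6966i)(0.05826) = (-0.001117 + 0.0396i)
|011⟩: (0.9757)(-0.01965 + 0.6966i)(0.9983) = (-0.01914 + 0.6785i)
|100⟩: (-0.155 - 0.155i)(0.7172)(0.05826) = (-0.006477 - 0.006477i)
|101⟩: (-0.155 - 0.155i)(0.7172)(0.9983) = (-0.111 - 0.111i)
|110⟩: (-0.155 - 0.155i)(-0.01965 + 0.6966i)(0.05826) = (0.006468 - 0.006113i)
|111⟩: (-0.155 - 0.155i)(-0.01965 + 0.6966i)(0.9983) = (0.1108 - 0.1047i)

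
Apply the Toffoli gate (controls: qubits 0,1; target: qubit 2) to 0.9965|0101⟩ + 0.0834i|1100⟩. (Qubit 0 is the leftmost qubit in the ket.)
0.9965|0101⟩ + 0.0834i|1110⟩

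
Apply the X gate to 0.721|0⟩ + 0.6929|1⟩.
0.6929|0⟩ + 0.721|1⟩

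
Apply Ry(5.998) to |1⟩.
-0.1421|0⟩ - 0.9899|1⟩

Ry(5.998) = [[cos(θ/2), −sin(θ/2)], [sin(θ/2), cos(θ/2)]]; θ = 5.998, cos(θ/2) ≈ -0.989851, sin(θ/2) ≈ 0.14211.
With a = amp(|0⟩) = 0 and b = amp(|1⟩) = 1:
new amp(|0⟩) = (-0.989851)·a + (-0.14211)·b = -0.1421
new amp(|1⟩) = (0.14211)·a + (-0.989851)·b = -0.9899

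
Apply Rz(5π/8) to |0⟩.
(0.5556 - 0.8315i)|0⟩

Rz(5π/8) = [[e^(−iθ/2), 0], [0, e^(iθ/2)]] with e^(±iθ/2) = cos(θ/2) ± i·sin(θ/2); θ = 5π/8, cos(θ/2) ≈ 0.55557, sin(θ/2) ≈ 0.83147.
With a = amp(|0⟩) = 1 and b = amp(|1⟩) = 0:
new amp(|0⟩) = (0.55557 - 0.83147i)·a = (0.5556 - 0.8315i)
new amp(|1⟩) = (0.55557 + 0.83147i)·b = 0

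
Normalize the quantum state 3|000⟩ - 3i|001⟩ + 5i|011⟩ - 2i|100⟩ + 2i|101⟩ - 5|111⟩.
0.3441|000⟩ - 0.3441i|001⟩ + 0.5735i|011⟩ - 0.2294i|100⟩ + 0.2294i|101⟩ - 0.5735|111⟩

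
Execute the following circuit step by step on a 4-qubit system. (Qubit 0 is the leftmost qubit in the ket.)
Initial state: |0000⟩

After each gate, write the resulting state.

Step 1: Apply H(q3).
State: 1/√2|0000⟩ + 1/√2|0001⟩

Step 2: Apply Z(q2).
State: 1/√2|0000⟩ + 1/√2|0001⟩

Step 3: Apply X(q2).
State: 1/√2|0010⟩ + 1/√2|0011⟩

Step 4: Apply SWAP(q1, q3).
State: 1/√2|0010⟩ + 1/√2|0110⟩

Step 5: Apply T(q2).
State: (1/2 + (1/2)i)|0010⟩ + (1/2 + (1/2)i)|0110⟩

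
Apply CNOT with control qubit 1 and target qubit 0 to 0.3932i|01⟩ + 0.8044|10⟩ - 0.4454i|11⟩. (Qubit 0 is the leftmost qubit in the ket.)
-0.4454i|01⟩ + 0.8044|10⟩ + 0.3932i|11⟩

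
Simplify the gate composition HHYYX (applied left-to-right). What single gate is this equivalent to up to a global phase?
X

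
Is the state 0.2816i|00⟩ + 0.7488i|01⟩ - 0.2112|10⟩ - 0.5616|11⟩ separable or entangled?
Separable

Writing the state as a|00⟩ + b|01⟩ + c|10⟩ + d|11⟩, it is a product state iff ad − bc = 0.
Here (a, b, c, d) = (0.2816i, 0.7488i, -0.2112, -0.5616): ad − bc = (0.2816i)(-0.5616) − (0.7488i)(-0.2112) = 0, so the state is separable.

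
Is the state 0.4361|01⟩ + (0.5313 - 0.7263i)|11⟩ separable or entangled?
Separable

Writing the state as a|00⟩ + b|01⟩ + c|10⟩ + d|11⟩, it is a product state iff ad − bc = 0.
Here (a, b, c, d) = (0, 0.4361, 0, (0.5313 - 0.7263i)): ad − bc = (0)(0.5313 - 0.7263i) − (0.4361)(0) = 0, so the state is separable.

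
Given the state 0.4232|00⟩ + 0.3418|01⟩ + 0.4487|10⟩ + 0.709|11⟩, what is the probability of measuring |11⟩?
0.5027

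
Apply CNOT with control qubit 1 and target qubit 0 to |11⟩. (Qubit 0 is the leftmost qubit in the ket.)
|01⟩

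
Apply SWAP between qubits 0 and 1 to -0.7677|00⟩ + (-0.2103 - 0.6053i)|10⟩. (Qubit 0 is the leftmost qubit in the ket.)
-0.7677|00⟩ + (-0.2103 - 0.6053i)|01⟩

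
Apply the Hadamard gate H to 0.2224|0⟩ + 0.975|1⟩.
0.8467|0⟩ - 0.5322|1⟩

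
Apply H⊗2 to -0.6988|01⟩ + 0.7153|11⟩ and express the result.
0.00825|00⟩ - 0.00825|01⟩ - 0.7071|10⟩ + 0.7071|11⟩

H⊗2 gives amp(|y⟩) = (1/2) Σ_x (−1)^(x·y) amp(|x⟩), where x·y is the number of positions in which both x and y have a 1.
|00⟩: (-0.6988 + 0.7153)/2 = 0.00825
|01⟩: (0.6988 - 0.7153)/2 = -0.00825
|10⟩: (-0.6988 - 0.7153)/2 = -0.7071
|11⟩: (0.6988 + 0.7153)/2 = 0.7071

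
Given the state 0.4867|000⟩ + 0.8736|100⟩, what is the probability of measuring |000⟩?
0.2369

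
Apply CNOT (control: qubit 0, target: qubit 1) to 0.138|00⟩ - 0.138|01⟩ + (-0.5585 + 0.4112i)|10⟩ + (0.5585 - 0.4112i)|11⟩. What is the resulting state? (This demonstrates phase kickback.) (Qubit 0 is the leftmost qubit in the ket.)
0.138|00⟩ - 0.138|01⟩ + (0.5585 - 0.4112i)|10⟩ + (-0.5585 + 0.4112i)|11⟩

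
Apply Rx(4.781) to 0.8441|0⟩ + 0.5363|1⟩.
(-0.617 - 0.366i)|0⟩ + (-0.392 - 0.576i)|1⟩

Rx(4.781) = [[cos(θ/2), −i·sin(θ/2)], [−i·sin(θ/2), cos(θ/2)]]; θ = 4.781, cos(θ/2) ≈ -0.730944, sin(θ/2) ≈ 0.682438.
With a = amp(|0⟩) = 0.8441 and b = amp(|1⟩) = 0.5363:
new amp(|0⟩) = (-0.730944)·a + (-0.682438i)·b = (-0.617 - 0.366i)
new amp(|1⟩) = (-0.682438i)·a + (-0.730944)·b = (-0.392 - 0.576i)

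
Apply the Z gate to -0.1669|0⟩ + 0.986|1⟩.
-0.1669|0⟩ - 0.986|1⟩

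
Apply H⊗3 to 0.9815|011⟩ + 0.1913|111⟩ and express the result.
0.4146|000⟩ - 0.4146|001⟩ - 0.4146|010⟩ + 0.4146|011⟩ + 0.2794|100⟩ - 0.2794|101⟩ - 0.2794|110⟩ + 0.2794|111⟩

H⊗3 gives amp(|y⟩) = (1/2√2) Σ_x (−1)^(x·y) amp(|x⟩), where x·y is the number of positions in which both x and y have a 1.
|000⟩: (0.9815 + 0.1913)/(2√2) = 0.4146
|001⟩: (-0.9815 - 0.1913)/(2√2) = -0.4146
|010⟩: (-0.9815 - 0.1913)/(2√2) = -0.4146
|011⟩: (0.9815 + 0.1913)/(2√2) = 0.4146
|100⟩: (0.9815 - 0.1913)/(2√2) = 0.2794
|101⟩: (-0.9815 + 0.1913)/(2√2) = -0.2794
|110⟩: (-0.9815 + 0.1913)/(2√2) = -0.2794
|111⟩: (0.9815 - 0.1913)/(2√2) = 0.2794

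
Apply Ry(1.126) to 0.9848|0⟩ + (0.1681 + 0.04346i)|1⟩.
(0.7431 - 0.0232i)|0⟩ + (0.6678 + 0.03675i)|1⟩

Ry(1.126) = [[cos(θ/2), −sin(θ/2)], [sin(θ/2), cos(θ/2)]]; θ = 1.126, cos(θ/2) ≈ 0.845658, sin(θ/2) ≈ 0.533726.
With a = amp(|0⟩) = 0.9848 and b = amp(|1⟩) = (0.1681 + 0.04346i):
new amp(|0⟩) = (0.845658)·a + (-0.533726)·b = (0.7431 - 0.0232i)
new amp(|1⟩) = (0.533726)·a + (0.845658)·b = (0.6678 + 0.03675i)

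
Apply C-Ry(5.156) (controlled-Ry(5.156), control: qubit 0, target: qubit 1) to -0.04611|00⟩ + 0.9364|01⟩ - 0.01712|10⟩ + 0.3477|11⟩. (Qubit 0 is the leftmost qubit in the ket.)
-0.04611|00⟩ + 0.9364|01⟩ - 0.1713|10⟩ - 0.3031|11⟩

C-Ry(5.156) leaves the control-|0⟩ kets |00⟩, |01⟩ unchanged and applies Ry(5.156) to qubit 1 on the control-|1⟩ pair (|10⟩, |11⟩).
Ry(5.156) = [[cos(θ/2), −sin(θ/2)], [sin(θ/2), cos(θ/2)]]; θ = 5.156, cos(θ/2) ≈ -0.845341, sin(θ/2) ≈ 0.534227.
With a = amp(|10⟩) = -0.01712 and b = amp(|11⟩) = 0.3477:
new amp(|10⟩) = (-0.845341)·a + (-0.534227)·b = -0.1713
new amp(|11⟩) = (0.534227)·a + (-0.845341)·b = -0.3031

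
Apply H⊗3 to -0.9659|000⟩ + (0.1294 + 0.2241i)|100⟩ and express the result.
(-0.2957 + 0.07923i)|000⟩ + (-0.2957 + 0.07923i)|001⟩ + (-0.2957 + 0.07923i)|010⟩ + (-0.2957 + 0.07923i)|011⟩ + (-0.3872 - 0.07923i)|100⟩ + (-0.3872 - 0.07923i)|101⟩ + (-0.3872 - 0.07923i)|110⟩ + (-0.3872 - 0.07923i)|111⟩

H⊗3 gives amp(|y⟩) = (1/2√2) Σ_x (−1)^(x·y) amp(|x⟩), where x·y is the number of positions in which both x and y have a 1.
|000⟩: (-0.9659 + (0.1294 + 0.2241i))/(2√2) = (-0.2957 + 0.07923i)
|001⟩: (-0.9659 + (0.1294 + 0.2241i))/(2√2) = (-0.2957 + 0.07923i)
|010⟩: (-0.9659 + (0.1294 + 0.2241i))/(2√2) = (-0.2957 + 0.07923i)
|011⟩: (-0.9659 + (0.1294 + 0.2241i))/(2√2) = (-0.2957 + 0.07923i)
|100⟩: (-0.9659 - (0.1294 + 0.2241i))/(2√2) = (-0.3872 - 0.07923i)
|101⟩: (-0.9659 - (0.1294 + 0.2241i))/(2√2) = (-0.3872 - 0.07923i)
|110⟩: (-0.9659 - (0.1294 + 0.2241i))/(2√2) = (-0.3872 - 0.07923i)
|111⟩: (-0.9659 - (0.1294 + 0.2241i))/(2√2) = (-0.3872 - 0.07923i)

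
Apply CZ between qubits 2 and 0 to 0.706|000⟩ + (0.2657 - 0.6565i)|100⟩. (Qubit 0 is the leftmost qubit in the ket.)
0.706|000⟩ + (0.2657 - 0.6565i)|100⟩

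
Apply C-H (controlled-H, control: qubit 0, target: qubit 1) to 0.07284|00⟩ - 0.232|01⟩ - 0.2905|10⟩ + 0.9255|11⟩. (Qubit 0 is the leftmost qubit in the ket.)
0.07284|00⟩ - 0.232|01⟩ + 0.449|10⟩ - 0.8598|11⟩

C-H leaves the control-|0⟩ kets |00⟩, |01⟩ unchanged and applies H to qubit 1 on the control-|1⟩ pair (|10⟩, |11⟩).
H = [[1/√2, 1/√2], [1/√2, -1/√2]].
With a = amp(|10⟩) = -0.2905 and b = amp(|11⟩) = 0.9255:
new amp(|10⟩) = (1/√2)·a + (1/√2)·b = 0.449
new amp(|11⟩) = (1/√2)·a + (-1/√2)·b = -0.8598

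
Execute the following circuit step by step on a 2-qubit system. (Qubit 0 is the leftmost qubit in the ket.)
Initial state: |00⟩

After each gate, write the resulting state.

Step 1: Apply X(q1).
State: |01⟩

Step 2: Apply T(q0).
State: |01⟩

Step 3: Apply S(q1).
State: i|01⟩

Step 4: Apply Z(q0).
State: i|01⟩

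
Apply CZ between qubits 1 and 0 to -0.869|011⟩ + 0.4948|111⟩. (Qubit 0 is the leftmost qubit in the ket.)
-0.869|011⟩ - 0.4948|111⟩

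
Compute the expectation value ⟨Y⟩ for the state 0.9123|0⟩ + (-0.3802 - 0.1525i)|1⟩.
-0.2783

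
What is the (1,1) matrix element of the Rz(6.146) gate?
(-0.9976 + 0.06854i)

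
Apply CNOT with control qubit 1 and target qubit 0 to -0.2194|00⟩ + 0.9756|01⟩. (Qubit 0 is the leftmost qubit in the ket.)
-0.2194|00⟩ + 0.9756|11⟩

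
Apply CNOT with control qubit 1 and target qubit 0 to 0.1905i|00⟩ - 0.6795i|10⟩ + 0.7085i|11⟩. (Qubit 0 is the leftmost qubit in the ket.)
0.1905i|00⟩ + 0.7085i|01⟩ - 0.6795i|10⟩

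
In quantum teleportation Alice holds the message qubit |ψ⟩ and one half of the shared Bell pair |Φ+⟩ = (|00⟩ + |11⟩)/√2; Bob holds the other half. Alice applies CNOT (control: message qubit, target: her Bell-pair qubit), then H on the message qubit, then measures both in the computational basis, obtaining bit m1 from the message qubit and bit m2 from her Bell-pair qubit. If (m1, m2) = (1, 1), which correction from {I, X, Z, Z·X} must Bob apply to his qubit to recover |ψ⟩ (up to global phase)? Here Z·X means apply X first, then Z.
Z·X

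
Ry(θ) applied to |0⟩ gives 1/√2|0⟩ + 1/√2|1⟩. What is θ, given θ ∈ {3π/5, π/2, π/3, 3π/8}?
π/2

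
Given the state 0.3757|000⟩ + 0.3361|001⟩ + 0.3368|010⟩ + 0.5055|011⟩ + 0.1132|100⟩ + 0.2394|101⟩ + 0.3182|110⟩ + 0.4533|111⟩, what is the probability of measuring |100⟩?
0.01281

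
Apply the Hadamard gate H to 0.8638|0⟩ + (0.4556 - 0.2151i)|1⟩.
(0.933 - 0.1521i)|0⟩ + (0.2886 + 0.1521i)|1⟩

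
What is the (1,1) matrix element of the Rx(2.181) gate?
0.462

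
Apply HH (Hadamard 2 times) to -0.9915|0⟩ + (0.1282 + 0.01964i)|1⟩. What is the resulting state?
-0.9915|0⟩ + (0.1282 + 0.01964i)|1⟩

H² = I, so an even number of Hadamards cancels: H^2 = I and the state is unchanged.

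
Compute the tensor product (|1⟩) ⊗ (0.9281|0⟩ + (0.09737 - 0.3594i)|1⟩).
0.9281|10⟩ + (0.09737 - 0.3594i)|11⟩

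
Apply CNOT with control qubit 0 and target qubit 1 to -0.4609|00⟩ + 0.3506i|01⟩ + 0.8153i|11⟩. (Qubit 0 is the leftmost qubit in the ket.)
-0.4609|00⟩ + 0.3506i|01⟩ + 0.8153i|10⟩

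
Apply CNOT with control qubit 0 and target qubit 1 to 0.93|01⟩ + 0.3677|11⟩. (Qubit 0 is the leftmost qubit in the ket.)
0.93|01⟩ + 0.3677|10⟩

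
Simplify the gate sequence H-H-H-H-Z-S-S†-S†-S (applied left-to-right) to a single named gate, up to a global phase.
Z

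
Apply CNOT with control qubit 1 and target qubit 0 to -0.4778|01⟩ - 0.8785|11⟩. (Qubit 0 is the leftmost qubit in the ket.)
-0.8785|01⟩ - 0.4778|11⟩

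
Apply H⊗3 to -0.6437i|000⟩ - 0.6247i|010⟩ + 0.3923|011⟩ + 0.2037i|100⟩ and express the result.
(0.1387 - 0.3764i)|000⟩ + (-0.1387 - 0.3764i)|001⟩ + (-0.1387 + 0.0653i)|010⟩ + (0.1387 + 0.0653i)|011⟩ + (0.1387 - 0.5205i)|100⟩ + (-0.1387 - 0.5205i)|101⟩ + (-0.1387 - 0.07874i)|110⟩ + (0.1387 - 0.07874i)|111⟩

H⊗3 gives amp(|y⟩) = (1/2√2) Σ_x (−1)^(x·y) amp(|x⟩), where x·y is the number of positions in which both x and y have a 1.
|000⟩: (-0.6437i - 0.6247i + 0.3923 + 0.2037i)/(2√2) = (0.1387 - 0.3764i)
|001⟩: (-0.6437i - 0.6247i - 0.3923 + 0.2037i)/(2√2) = (-0.1387 - 0.3764i)
|010⟩: (-0.6437i + 0.6247i - 0.3923 + 0.2037i)/(2√2) = (-0.1387 + 0.0653i)
|011⟩: (-0.6437i + 0.6247i + 0.3923 + 0.2037i)/(2√2) = (0.1387 + 0.0653i)
|100⟩: (-0.6437i - 0.6247i + 0.3923 - 0.2037i)/(2√2) = (0.1387 - 0.5205i)
|101⟩: (-0.6437i - 0.6247i - 0.3923 - 0.2037i)/(2√2) = (-0.1387 - 0.5205i)
|110⟩: (-0.6437i + 0.6247i - 0.3923 - 0.2037i)/(2√2) = (-0.1387 - 0.07874i)
|111⟩: (-0.6437i + 0.6247i + 0.3923 - 0.2037i)/(2√2) = (0.1387 - 0.07874i)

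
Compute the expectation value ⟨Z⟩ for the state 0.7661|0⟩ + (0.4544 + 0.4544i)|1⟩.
0.174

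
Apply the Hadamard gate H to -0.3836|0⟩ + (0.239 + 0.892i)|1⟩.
(-0.1022 + 0.6307i)|0⟩ + (-0.4402 - 0.6307i)|1⟩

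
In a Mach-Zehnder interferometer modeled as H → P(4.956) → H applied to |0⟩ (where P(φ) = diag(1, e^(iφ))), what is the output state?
(0.6206 - 0.4852i)|0⟩ + (0.3794 + 0.4852i)|1⟩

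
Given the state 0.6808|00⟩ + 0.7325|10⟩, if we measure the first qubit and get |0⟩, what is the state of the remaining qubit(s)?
|0⟩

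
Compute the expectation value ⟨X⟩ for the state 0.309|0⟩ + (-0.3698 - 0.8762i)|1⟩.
-0.2285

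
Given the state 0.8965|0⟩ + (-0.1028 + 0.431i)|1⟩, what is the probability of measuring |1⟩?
0.1963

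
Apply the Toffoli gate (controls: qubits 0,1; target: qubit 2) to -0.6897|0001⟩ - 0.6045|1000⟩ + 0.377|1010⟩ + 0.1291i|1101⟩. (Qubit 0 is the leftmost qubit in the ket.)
-0.6897|0001⟩ - 0.6045|1000⟩ + 0.377|1010⟩ + 0.1291i|1111⟩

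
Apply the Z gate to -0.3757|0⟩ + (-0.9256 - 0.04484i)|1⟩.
-0.3757|0⟩ + (0.9256 + 0.04484i)|1⟩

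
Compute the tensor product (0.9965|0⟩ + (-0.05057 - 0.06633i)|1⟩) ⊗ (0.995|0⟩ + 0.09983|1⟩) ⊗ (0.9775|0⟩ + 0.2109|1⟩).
0.9692|000⟩ + 0.2091|001⟩ + 0.09724|010⟩ + 0.02098|011⟩ + (-0.04919 - 0.06451i)|100⟩ + (-0.01061 - 0.01392i)|101⟩ + (-0.004935 - 0.006473i)|110⟩ + (-0.001065 - 0.001397i)|111⟩

amp(|b₁b₂…⟩) = product of the factor amplitudes for bits b₁, b₂, …; only kets whose every factor amplitude is nonzero survive.
|000⟩: (0.9965)(0.995)(0.9775) = 0.9692
|001⟩: (0.9965)(0.995)(0.2109) = 0.2091
|010⟩: (0.9965)(0.09983)(0.9775) = 0.09724
|011⟩: (0.9965)(0.09983)(0.2109) = 0.02098
|100⟩: (-0.05057 - 0.06633i)(0.995)(0.9775) = (-0.04919 - 0.06451i)
|101⟩: (-0.05057 - 0.06633i)(0.995)(0.2109) = (-0.01061 - 0.01392i)
|110⟩: (-0.05057 - 0.06633i)(0.09983)(0.9775) = (-0.004935 - 0.006473i)
|111⟩: (-0.05057 - 0.06633i)(0.09983)(0.2109) = (-0.001065 - 0.001397i)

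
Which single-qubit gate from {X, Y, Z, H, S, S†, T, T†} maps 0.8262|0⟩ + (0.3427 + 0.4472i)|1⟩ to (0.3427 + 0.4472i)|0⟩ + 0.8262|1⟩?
X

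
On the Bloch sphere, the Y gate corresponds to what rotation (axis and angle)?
Rotation by π around the y-axis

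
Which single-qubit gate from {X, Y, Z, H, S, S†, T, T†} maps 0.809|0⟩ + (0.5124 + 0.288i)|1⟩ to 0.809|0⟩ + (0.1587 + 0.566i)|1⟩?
T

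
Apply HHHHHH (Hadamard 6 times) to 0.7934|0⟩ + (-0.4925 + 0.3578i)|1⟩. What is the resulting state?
0.7934|0⟩ + (-0.4925 + 0.3578i)|1⟩

H² = I, so an even number of Hadamards cancels: H^6 = I and the state is unchanged.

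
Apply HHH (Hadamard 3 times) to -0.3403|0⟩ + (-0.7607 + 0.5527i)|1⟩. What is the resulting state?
(-0.7785 + 0.3908i)|0⟩ + (0.2973 - 0.3908i)|1⟩

H² = I, so H^3 = H: a single Hadamard. With (a, b) = (-0.3403, (-0.7607 + 0.5527i)), H gives ((a + b)/√2, (a − b)/√2) = ((-0.7785 + 0.3908i), (0.2973 - 0.3908i)).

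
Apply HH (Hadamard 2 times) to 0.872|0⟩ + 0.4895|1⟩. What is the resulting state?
0.872|0⟩ + 0.4895|1⟩

H² = I, so an even number of Hadamards cancels: H^2 = I and the state is unchanged.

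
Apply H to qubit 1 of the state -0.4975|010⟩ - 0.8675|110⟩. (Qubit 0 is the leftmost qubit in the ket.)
-0.3518|000⟩ + 0.3518|010⟩ - 0.6134|100⟩ + 0.6134|110⟩

H on qubit 1 mixes each pair of kets that differ only in qubit 1: amplitudes (a, b) of (|…0…⟩, |…1…⟩) become ((a + b)/√2, (a − b)/√2). Kets absent from the input have amplitude 0.
(|000⟩, |010⟩): (a, b) = (0, -0.4975) → (-0.3518, 0.3518)
(|100⟩, |110⟩): (a, b) = (0, -0.8675) → (-0.6134, 0.6134)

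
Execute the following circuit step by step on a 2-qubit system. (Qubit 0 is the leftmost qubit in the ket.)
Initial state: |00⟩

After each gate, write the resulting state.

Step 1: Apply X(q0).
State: |10⟩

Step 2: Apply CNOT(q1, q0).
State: |10⟩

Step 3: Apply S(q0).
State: i|10⟩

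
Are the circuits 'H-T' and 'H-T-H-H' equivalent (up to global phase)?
Yes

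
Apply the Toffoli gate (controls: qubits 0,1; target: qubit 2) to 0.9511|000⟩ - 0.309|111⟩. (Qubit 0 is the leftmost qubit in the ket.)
0.9511|000⟩ - 0.309|110⟩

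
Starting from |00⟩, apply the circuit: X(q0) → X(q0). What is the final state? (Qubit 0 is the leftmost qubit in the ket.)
|00⟩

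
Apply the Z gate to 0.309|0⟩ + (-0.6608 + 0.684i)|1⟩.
0.309|0⟩ + (0.6608 - 0.684i)|1⟩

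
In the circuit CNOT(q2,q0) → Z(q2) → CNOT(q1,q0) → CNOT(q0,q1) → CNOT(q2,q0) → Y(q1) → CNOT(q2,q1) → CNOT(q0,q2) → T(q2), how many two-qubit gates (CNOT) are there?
6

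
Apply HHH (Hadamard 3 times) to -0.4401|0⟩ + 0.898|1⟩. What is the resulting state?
0.3238|0⟩ - 0.9462|1⟩

H² = I, so H^3 = H: a single Hadamard. With (a, b) = (-0.4401, 0.898), H gives ((a + b)/√2, (a − b)/√2) = (0.3238, -0.9462).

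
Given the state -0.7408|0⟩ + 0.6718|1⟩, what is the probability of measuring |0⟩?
0.5488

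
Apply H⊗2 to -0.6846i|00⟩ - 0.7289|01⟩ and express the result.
(-0.3645 - 0.3423i)|00⟩ + (0.3645 - 0.3423i)|01⟩ + (-0.3645 - 0.3423i)|10⟩ + (0.3645 - 0.3423i)|11⟩

H⊗2 gives amp(|y⟩) = (1/2) Σ_x (−1)^(x·y) amp(|x⟩), where x·y is the number of positions in which both x and y have a 1.
|00⟩: (-0.6846i - 0.7289)/2 = (-0.3645 - 0.3423i)
|01⟩: (-0.6846i + 0.7289)/2 = (0.3645 - 0.3423i)
|10⟩: (-0.6846i - 0.7289)/2 = (-0.3645 - 0.3423i)
|11⟩: (-0.6846i + 0.7289)/2 = (0.3645 - 0.3423i)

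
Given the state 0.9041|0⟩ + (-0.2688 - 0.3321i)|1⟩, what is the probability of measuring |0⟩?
0.8174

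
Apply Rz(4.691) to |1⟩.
(-0.6995 + 0.7146i)|1⟩

Rz(4.691) = [[e^(−iθ/2), 0], [0, e^(iθ/2)]] with e^(±iθ/2) = cos(θ/2) ± i·sin(θ/2); θ = 4.691, cos(θ/2) ≈ -0.699504, sin(θ/2) ≈ 0.714628.
With a = amp(|0⟩) = 0 and b = amp(|1⟩) = 1:
new amp(|0⟩) = (-0.699504 - 0.714628i)·a = 0
new amp(|1⟩) = (-0.699504 + 0.714628i)·b = (-0.6995 + 0.7146i)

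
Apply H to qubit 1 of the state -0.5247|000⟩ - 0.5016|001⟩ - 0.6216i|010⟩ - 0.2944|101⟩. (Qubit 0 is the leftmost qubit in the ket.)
(-0.371 - 0.4395i)|000⟩ - 0.3547|001⟩ + (-0.371 + 0.4395i)|010⟩ - 0.3547|011⟩ - 0.2082|101⟩ - 0.2082|111⟩

H on qubit 1 mixes each pair of kets that differ only in qubit 1: amplitudes (a, b) of (|…0…⟩, |…1…⟩) become ((a + b)/√2, (a − b)/√2). Kets absent from the input have amplitude 0.
(|000⟩, |010⟩): (a, b) = (-0.5247, -0.6216i) → ((-0.371 - 0.4395i), (-0.371 + 0.4395i))
(|001⟩, |011⟩): (a, b) = (-0.5016, 0) → (-0.3547, -0.3547)
(|101⟩, |111⟩): (a, b) = (-0.2944, 0) → (-0.2082, -0.2082)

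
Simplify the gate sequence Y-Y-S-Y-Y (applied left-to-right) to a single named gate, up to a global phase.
S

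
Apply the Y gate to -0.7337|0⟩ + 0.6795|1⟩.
-0.6795i|0⟩ - 0.7337i|1⟩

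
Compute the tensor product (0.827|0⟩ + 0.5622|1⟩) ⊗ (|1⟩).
0.827|01⟩ + 0.5622|11⟩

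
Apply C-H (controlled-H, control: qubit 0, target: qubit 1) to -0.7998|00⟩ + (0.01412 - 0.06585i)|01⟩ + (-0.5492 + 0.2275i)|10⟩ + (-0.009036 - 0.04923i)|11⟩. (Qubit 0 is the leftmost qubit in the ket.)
-0.7998|00⟩ + (0.01412 - 0.06585i)|01⟩ + (-0.3947 + 0.1261i)|10⟩ + (-0.382 + 0.1957i)|11⟩

C-H leaves the control-|0⟩ kets |00⟩, |01⟩ unchanged and applies H to qubit 1 on the control-|1⟩ pair (|10⟩, |11⟩).
H = [[1/√2, 1/√2], [1/√2, -1/√2]].
With a = amp(|10⟩) = (-0.5492 + 0.2275i) and b = amp(|11⟩) = (-0.009036 - 0.04923i):
new amp(|10⟩) = (1/√2)·a + (1/√2)·b = (-0.3947 + 0.1261i)
new amp(|11⟩) = (1/√2)·a + (-1/√2)·b = (-0.382 + 0.1957i)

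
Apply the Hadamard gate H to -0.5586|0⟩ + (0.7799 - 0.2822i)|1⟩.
(0.1565 - 0.1995i)|0⟩ + (-0.9465 + 0.1995i)|1⟩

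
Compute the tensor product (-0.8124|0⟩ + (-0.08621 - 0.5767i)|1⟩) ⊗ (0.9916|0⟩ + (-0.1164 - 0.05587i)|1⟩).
-0.8056|00⟩ + (0.09456 + 0.04539i)|01⟩ + (-0.08549 - 0.5719i)|10⟩ + (-0.02219 + 0.07194i)|11⟩

amp(|b₁b₂…⟩) = product of the factor amplitudes for bits b₁, b₂, …; only kets whose every factor amplitude is nonzero survive.
|00⟩: (-0.8124)(0.9916) = -0.8056
|01⟩: (-0.8124)(-0.1164 - 0.05587i) = (0.09456 + 0.04539i)
|10⟩: (-0.08621 - 0.5767i)(0.9916) = (-0.08549 - 0.5719i)
|11⟩: (-0.08621 - 0.5767i)(-0.1164 - 0.05587i) = (-0.02219 + 0.07194i)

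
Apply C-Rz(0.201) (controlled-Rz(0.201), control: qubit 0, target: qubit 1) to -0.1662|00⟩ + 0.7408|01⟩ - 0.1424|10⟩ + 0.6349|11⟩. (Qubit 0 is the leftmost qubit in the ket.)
-0.1662|00⟩ + 0.7408|01⟩ + (-0.1417 + 0.01429i)|10⟩ + (0.6317 + 0.0637i)|11⟩

C-Rz(0.201) leaves the control-|0⟩ kets |00⟩, |01⟩ unchanged and applies Rz(0.201) to qubit 1 on the control-|1⟩ pair (|10⟩, |11⟩).
Rz(0.201) = [[e^(−iθ/2), 0], [0, e^(iθ/2)]] with e^(±iθ/2) = cos(θ/2) ± i·sin(θ/2); θ = 0.201, cos(θ/2) ≈ 0.994954, sin(θ/2) ≈ 0.100331.
With a = amp(|10⟩) = -0.1424 and b = amp(|11⟩) = 0.6349:
new amp(|10⟩) = (0.994954 - 0.100331i)·a = (-0.1417 + 0.01429i)
new amp(|11⟩) = (0.994954 + 0.100331i)·b = (0.6317 + 0.0637i)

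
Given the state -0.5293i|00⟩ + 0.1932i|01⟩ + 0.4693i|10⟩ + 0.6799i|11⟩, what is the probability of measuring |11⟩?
0.4623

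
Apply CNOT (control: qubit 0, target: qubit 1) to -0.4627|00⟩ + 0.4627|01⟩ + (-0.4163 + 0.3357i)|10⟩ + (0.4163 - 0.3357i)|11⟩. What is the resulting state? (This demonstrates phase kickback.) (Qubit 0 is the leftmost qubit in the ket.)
-0.4627|00⟩ + 0.4627|01⟩ + (0.4163 - 0.3357i)|10⟩ + (-0.4163 + 0.3357i)|11⟩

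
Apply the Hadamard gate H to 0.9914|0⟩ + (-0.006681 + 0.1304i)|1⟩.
(0.6963 + 0.09221i)|0⟩ + (0.7057 - 0.09221i)|1⟩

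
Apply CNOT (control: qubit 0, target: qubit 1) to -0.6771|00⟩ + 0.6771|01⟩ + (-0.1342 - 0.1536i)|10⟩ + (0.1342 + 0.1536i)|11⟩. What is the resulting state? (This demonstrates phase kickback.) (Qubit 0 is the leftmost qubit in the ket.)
-0.6771|00⟩ + 0.6771|01⟩ + (0.1342 + 0.1536i)|10⟩ + (-0.1342 - 0.1536i)|11⟩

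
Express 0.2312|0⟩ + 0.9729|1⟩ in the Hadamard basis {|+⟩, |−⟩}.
0.8514|+⟩ - 0.5245|−⟩

With |ψ⟩ = α|0⟩ + β|1⟩, the Hadamard-basis coefficients are ⟨+|ψ⟩ = (α + β)/√2 and ⟨−|ψ⟩ = (α − β)/√2.
Here α = 0.2312, β = 0.9729: (α + β)/√2 = 0.8514, (α − β)/√2 = -0.5245.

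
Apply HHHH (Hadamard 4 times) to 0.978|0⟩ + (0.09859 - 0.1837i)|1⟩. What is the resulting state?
0.978|0⟩ + (0.09859 - 0.1837i)|1⟩

H² = I, so an even number of Hadamards cancels: H^4 = I and the state is unchanged.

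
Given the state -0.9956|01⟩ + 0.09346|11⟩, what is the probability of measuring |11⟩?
0.008735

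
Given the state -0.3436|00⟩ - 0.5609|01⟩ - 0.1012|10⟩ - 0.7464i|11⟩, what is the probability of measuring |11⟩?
0.5571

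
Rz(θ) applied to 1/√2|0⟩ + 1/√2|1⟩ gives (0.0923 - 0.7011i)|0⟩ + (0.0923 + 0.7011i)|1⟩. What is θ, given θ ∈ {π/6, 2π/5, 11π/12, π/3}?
11π/12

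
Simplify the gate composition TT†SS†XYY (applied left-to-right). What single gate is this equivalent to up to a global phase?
X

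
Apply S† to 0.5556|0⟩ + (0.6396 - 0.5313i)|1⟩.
0.5556|0⟩ + (-0.5313 - 0.6396i)|1⟩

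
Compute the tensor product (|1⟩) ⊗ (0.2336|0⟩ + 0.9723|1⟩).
0.2336|10⟩ + 0.9723|11⟩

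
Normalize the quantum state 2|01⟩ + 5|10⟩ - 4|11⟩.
0.2981|01⟩ + 0.7454|10⟩ - 0.5963|11⟩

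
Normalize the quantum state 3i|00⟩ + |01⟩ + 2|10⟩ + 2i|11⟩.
(1/√2)i|00⟩ + 0.2357|01⟩ + 0.4714|10⟩ + 0.4714i|11⟩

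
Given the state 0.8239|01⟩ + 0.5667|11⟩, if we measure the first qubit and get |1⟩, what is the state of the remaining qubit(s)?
|1⟩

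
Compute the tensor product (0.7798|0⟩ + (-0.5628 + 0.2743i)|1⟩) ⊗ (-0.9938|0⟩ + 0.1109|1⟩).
-0.775|00⟩ + 0.08648|01⟩ + (0.5593 - 0.2726i)|10⟩ + (-0.06241 + 0.03042i)|11⟩

amp(|b₁b₂…⟩) = product of the factor amplitudes for bits b₁, b₂, …; only kets whose every factor amplitude is nonzero survive.
|00⟩: (0.7798)(-0.9938) = -0.775
|01⟩: (0.7798)(0.1109) = 0.08648
|10⟩: (-0.5628 + 0.2743i)(-0.9938) = (0.5593 - 0.2726i)
|11⟩: (-0.5628 + 0.2743i)(0.1109) = (-0.06241 + 0.03042i)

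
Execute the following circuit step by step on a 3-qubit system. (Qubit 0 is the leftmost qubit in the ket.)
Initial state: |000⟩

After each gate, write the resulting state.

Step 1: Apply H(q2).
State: 1/√2|000⟩ + 1/√2|001⟩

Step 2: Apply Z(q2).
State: 1/√2|000⟩ - 1/√2|001⟩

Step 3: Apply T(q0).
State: 1/√2|000⟩ - 1/√2|001⟩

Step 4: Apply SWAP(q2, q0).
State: 1/√2|000⟩ - 1/√2|100⟩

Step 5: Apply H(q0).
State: |100⟩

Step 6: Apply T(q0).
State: (1/√2 + (1/√2)i)|100⟩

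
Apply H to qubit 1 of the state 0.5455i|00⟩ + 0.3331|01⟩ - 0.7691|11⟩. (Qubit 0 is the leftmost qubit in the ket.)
(0.2355 + 0.3857i)|00⟩ + (-0.2355 + 0.3857i)|01⟩ - 0.5438|10⟩ + 0.5438|11⟩

H on qubit 1 mixes each pair of kets that differ only in qubit 1: amplitudes (a, b) of (|…0…⟩, |…1…⟩) become ((a + b)/√2, (a − b)/√2). Kets absent from the input have amplitude 0.
(|00⟩, |01⟩): (a, b) = (0.5455i, 0.3331) → ((0.2355 + 0.3857i), (-0.2355 + 0.3857i))
(|10⟩, |11⟩): (a, b) = (0, -0.7691) → (-0.5438, 0.5438)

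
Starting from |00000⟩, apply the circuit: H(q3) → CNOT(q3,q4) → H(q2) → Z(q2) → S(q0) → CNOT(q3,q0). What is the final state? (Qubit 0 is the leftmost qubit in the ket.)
1/2|00000⟩ - 1/2|00100⟩ + 1/2|10011⟩ - 1/2|10111⟩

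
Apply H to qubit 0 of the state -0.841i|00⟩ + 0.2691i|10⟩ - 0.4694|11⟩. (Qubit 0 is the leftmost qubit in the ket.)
-0.4044i|00⟩ - 0.3319|01⟩ - 0.785i|10⟩ + 0.3319|11⟩

H on qubit 0 mixes each pair of kets that differ only in qubit 0: amplitudes (a, b) of (|…0…⟩, |…1…⟩) become ((a + b)/√2, (a − b)/√2). Kets absent from the input have amplitude 0.
(|00⟩, |10⟩): (a, b) = (-0.841i, 0.2691i) → (-0.4044i, -0.785i)
(|01⟩, |11⟩): (a, b) = (0, -0.4694) → (-0.3319, 0.3319)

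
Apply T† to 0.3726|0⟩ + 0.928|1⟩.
0.3726|0⟩ + (0.6562 - 0.6562i)|1⟩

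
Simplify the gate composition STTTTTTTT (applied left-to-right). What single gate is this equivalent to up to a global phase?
S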